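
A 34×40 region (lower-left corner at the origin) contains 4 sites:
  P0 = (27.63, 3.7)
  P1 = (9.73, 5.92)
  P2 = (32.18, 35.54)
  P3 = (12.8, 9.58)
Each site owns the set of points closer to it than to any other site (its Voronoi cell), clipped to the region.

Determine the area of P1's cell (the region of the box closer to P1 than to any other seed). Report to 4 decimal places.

1. box [0,34]×[0,40]: [(0, 0) (34, 0) (34, 40) (0, 40)]
2. ⊥bis P1·P0 via (18.68,4.81): [(0, 0) (18.0835, 0) (23.0443, 40) (0, 40)]  |A|=822.556
3. ⊥bis P1·P2 via (20.955,20.73): [(0, 36.6125) (0, 0) (18.0835, 0) (20.6803, 20.9382)]  |A|=567.8958
4. ⊥bis P1·P3 via (11.265,7.75): [(0, 17.1991) (0, 0) (18.0835, 0) (18.3116, 1.8393)]  |A|=174.1018
5. canonical 4-gon: [(0, 17.1991) (0, 0) (18.0835, 0) (18.3116, 1.8393)]
6. shoelace: 174.1018

Area of P1's cell: 174.1018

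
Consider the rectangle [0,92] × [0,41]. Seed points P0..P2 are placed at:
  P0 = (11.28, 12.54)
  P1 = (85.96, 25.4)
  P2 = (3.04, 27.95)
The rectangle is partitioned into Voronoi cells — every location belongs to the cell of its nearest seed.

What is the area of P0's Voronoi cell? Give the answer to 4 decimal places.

Area of P0's cell: 1417.8273

1. box [0,92]×[0,41]: [(0, 0) (92, 0) (92, 41) (0, 41)]
2. ⊥bis P0·P1 via (48.62,18.97): [(0, 0) (51.8867, 0) (44.8264, 41) (0, 41)]  |A|=1982.6178
3. ⊥bis P0·P2 via (7.16,20.245): [(0, 16.4164) (0, 0) (51.8867, 0) (44.9232, 40.4377)]  |A|=1417.8273
4. canonical 4-gon: [(0, 16.4164) (0, 0) (51.8867, 0) (44.9232, 40.4377)]
5. shoelace: 1417.8273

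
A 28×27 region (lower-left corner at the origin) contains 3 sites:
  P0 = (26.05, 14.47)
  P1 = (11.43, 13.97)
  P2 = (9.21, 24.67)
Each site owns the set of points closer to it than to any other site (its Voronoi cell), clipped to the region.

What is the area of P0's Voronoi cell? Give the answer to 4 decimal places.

1. box [0,28]×[0,27]: [(0, 0) (28, 0) (28, 27) (0, 27)]
2. ⊥bis P0·P1 via (18.74,14.22): [(19.2263, 0) (28, 0) (28, 27) (18.3029, 27)]  |A|=249.3552
3. ⊥bis P0·P2 via (17.63,19.57): [(18.5075, 21.0187) (19.2263, 0) (28, 0) (28, 27) (22.1304, 27)]  |A|=237.9087
4. canonical 5-gon: [(18.5075, 21.0187) (19.2263, 0) (28, 0) (28, 27) (22.1304, 27)]
5. shoelace: 237.9087

Area of P0's cell: 237.9087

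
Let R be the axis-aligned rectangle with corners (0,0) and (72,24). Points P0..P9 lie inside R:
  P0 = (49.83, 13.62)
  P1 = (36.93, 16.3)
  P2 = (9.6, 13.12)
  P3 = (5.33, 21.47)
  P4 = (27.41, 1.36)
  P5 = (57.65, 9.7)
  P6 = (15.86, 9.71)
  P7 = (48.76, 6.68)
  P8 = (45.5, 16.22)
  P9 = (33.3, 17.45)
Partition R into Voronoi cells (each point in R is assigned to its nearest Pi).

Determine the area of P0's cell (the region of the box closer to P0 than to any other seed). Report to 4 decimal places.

Area of P0's cell: 103.3599

1. box [0,72]×[0,24]: [(0, 0) (72, 0) (72, 24) (0, 24)]
2. ⊥bis P0·P1 via (43.38,14.96): [(40.272, 0) (72, 0) (72, 24) (45.2581, 24)]  |A|=701.6387
3. ⊥bis P0·P2 via (29.715,13.37): [(40.272, 0) (72, 0) (72, 24) (45.2581, 24)]  |A|=701.6387
4. ⊥bis P0·P3 via (27.58,17.545): [(40.272, 0) (72, 0) (72, 24) (45.2581, 24)]  |A|=701.6387
5. ⊥bis P0·P4 via (38.62,7.49): [(40.9448, 3.2385) (42.7158, 0) (72, 0) (72, 24) (45.2581, 24)]  |A|=697.6816
6. ⊥bis P0·P5 via (53.74,11.66): [(40.9448, 3.2385) (42.7158, 0) (47.8951, 0) (59.9258, 24) (45.2581, 24)]  |A|=263.532
7. ⊥bis P0·P6 via (32.845,11.665): [(40.9448, 3.2385) (42.7158, 0) (47.8951, 0) (59.9258, 24) (45.2581, 24)]  |A|=263.532
8. ⊥bis P0·P7 via (49.295,10.15): [(42.5953, 11.1829) (52.7185, 9.6222) (59.9258, 24) (45.2581, 24)]  |A|=172.3974
9. ⊥bis P0·P8 via (47.665,14.92): [(45.1816, 10.7842) (52.7185, 9.6222) (59.9258, 24) (53.1172, 24)]  |A|=103.3599
10. ⊥bis P0·P9 via (41.565,15.535): [(45.1816, 10.7842) (52.7185, 9.6222) (59.9258, 24) (53.1172, 24)]  |A|=103.3599
11. canonical 4-gon: [(45.1816, 10.7842) (52.7185, 9.6222) (59.9258, 24) (53.1172, 24)]
12. shoelace: 103.3599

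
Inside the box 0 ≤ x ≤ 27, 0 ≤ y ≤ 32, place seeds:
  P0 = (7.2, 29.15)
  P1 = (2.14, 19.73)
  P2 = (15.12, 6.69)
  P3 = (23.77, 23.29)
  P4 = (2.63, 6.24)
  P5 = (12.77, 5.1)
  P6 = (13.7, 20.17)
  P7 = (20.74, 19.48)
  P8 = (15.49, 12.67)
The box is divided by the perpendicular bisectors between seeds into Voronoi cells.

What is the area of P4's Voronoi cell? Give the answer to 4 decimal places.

Area of P4's cell: 100.2820

1. box [0,27]×[0,32]: [(0, 0) (27, 0) (27, 32) (0, 32)]
2. ⊥bis P4·P0 via (4.915,17.695): [(0, 18.6754) (0, 0) (27, 0) (27, 13.2896)]  |A|=431.5274
3. ⊥bis P4·P1 via (2.385,12.985): [(24.4999, 13.7883) (0, 12.8984) (0, 0) (27, 0) (27, 13.2896)]  |A|=360.7588
4. ⊥bis P4·P2 via (8.875,6.465): [(8.6319, 13.2119) (0, 12.8984) (0, 0) (9.1079, 0)]  |A|=115.8354
5. ⊥bis P4·P3 via (13.2,14.765): [(8.6319, 13.2119) (0, 12.8984) (0, 0) (9.1079, 0)]  |A|=115.8354
6. ⊥bis P4·P5 via (7.7,5.67): [(8.5476, 13.2088) (0, 12.8984) (0, 0) (7.0625, 0)]  |A|=101.7688
7. ⊥bis P4·P6 via (8.165,13.205): [(8.5158, 12.9262) (8.1771, 13.1954) (0, 12.8984) (0, 0) (7.0625, 0)]  |A|=101.7167
8. ⊥bis P4·P7 via (11.685,12.86): [(8.5158, 12.9262) (8.1771, 13.1954) (0, 12.8984) (0, 0) (7.0625, 0)]  |A|=101.7167
9. ⊥bis P4·P8 via (9.06,9.455): [(8.2971, 10.9808) (7.2074, 13.1602) (0, 12.8984) (0, 0) (7.0625, 0)]  |A|=100.282
10. canonical 5-gon: [(8.2971, 10.9808) (7.2074, 13.1602) (0, 12.8984) (0, 0) (7.0625, 0)]
11. shoelace: 100.282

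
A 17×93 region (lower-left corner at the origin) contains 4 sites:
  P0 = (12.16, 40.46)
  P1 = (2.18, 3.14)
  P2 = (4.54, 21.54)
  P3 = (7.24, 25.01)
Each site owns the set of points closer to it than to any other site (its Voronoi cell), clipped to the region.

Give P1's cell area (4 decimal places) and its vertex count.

1. box [0,17]×[0,93]: [(0, 0) (17, 0) (17, 93) (0, 93)]
2. ⊥bis P1·P0 via (7.17,21.8): [(0, 23.7174) (0, 0) (17, 0) (17, 19.1713)]  |A|=364.5537
3. ⊥bis P1·P2 via (3.36,12.34): [(0, 12.771) (0, 0) (17, 0) (17, 10.5905)]  |A|=198.5726
4. ⊥bis P1·P3 via (4.71,14.075): [(0, 12.771) (0, 0) (17, 0) (17, 10.5905)]  |A|=198.5726
5. canonical 4-gon: [(0, 12.771) (0, 0) (17, 0) (17, 10.5905)]
6. shoelace: 198.5726

Area of P1's cell: 198.5726 (4 vertices)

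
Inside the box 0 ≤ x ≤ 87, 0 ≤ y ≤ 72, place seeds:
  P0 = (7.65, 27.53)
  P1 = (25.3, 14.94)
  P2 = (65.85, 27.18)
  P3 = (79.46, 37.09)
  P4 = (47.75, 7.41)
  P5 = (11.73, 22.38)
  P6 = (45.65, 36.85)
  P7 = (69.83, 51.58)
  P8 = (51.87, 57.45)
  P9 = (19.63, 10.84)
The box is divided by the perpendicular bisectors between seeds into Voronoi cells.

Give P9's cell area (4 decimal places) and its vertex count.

1. box [0,87]×[0,72]: [(0, 0) (87, 0) (87, 72) (0, 72)]
2. ⊥bis P9·P0 via (13.64,19.185): [(0, 9.3943) (0, 0) (87, 0) (87, 71.8424)]  |A|=3533.7974
3. ⊥bis P9·P1 via (22.465,12.89): [(16.453, 21.2042) (0, 9.3943) (0, 0) (31.7858, 0)]  |A|=414.2777
4. ⊥bis P9·P2 via (42.74,19.01): [(16.453, 21.2042) (0, 9.3943) (0, 0) (31.7858, 0)]  |A|=414.2777
5. ⊥bis P9·P3 via (49.545,23.965): [(16.453, 21.2042) (0, 9.3943) (0, 0) (31.7858, 0)]  |A|=414.2777
6. ⊥bis P9·P4 via (33.69,9.125): [(16.453, 21.2042) (0, 9.3943) (0, 0) (31.7858, 0)]  |A|=414.2777
7. ⊥bis P9·P5 via (15.68,16.61): [(18.4191, 18.4851) (0, 5.8759) (0, 0) (31.7858, 0)]  |A|=347.8967
8. ⊥bis P9·P6 via (32.64,23.845): [(18.4191, 18.4851) (0, 5.8759) (0, 0) (31.7858, 0)]  |A|=347.8967
9. ⊥bis P9·P7 via (44.73,31.21): [(18.4191, 18.4851) (0, 5.8759) (0, 0) (31.7858, 0)]  |A|=347.8967
10. ⊥bis P9·P8 via (35.75,34.145): [(18.4191, 18.4851) (0, 5.8759) (0, 0) (31.7858, 0)]  |A|=347.8967
11. canonical 4-gon: [(18.4191, 18.4851) (0, 5.8759) (0, 0) (31.7858, 0)]
12. shoelace: 347.8967

Area of P9's cell: 347.8967 (4 vertices)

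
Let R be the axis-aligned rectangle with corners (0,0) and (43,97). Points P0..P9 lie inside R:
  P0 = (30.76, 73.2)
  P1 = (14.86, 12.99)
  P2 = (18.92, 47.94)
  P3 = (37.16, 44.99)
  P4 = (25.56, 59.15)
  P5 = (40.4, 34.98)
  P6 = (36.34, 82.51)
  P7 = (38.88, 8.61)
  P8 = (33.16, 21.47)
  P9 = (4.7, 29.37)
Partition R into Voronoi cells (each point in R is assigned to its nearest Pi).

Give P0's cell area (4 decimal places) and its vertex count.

Area of P0's cell: 705.8509 (6 vertices)

1. box [0,43]×[0,97]: [(0, 0) (43, 0) (43, 97) (0, 97)]
2. ⊥bis P0·P1 via (22.81,43.095): [(0, 49.1186) (43, 37.7633) (43, 97) (0, 97)]  |A|=2303.0396
3. ⊥bis P0·P2 via (24.84,60.57): [(0, 72.2131) (43, 52.0579) (43, 97) (0, 97)]  |A|=1499.1717
4. ⊥bis P0·P3 via (33.96,59.095): [(0, 72.2131) (29.935, 58.1818) (43, 61.1459) (43, 97) (0, 97)]  |A|=1439.8046
5. ⊥bis P0·P4 via (28.16,66.175): [(0, 76.5972) (42.2239, 60.9698) (43, 61.1459) (43, 97) (0, 97)]  |A|=1219.3041
6. ⊥bis P0·P5 via (35.58,54.09): [(0, 76.5972) (42.2239, 60.9698) (43, 61.1459) (43, 97) (0, 97)]  |A|=1219.3041
7. ⊥bis P0·P6 via (33.55,77.855): [(0, 76.5972) (42.2239, 60.9698) (43, 61.1459) (43, 72.1911) (1.6074, 97) (0, 97)]  |A|=705.8509
8. ⊥bis P0·P7 via (34.82,40.905): [(0, 76.5972) (42.2239, 60.9698) (43, 61.1459) (43, 72.1911) (1.6074, 97) (0, 97)]  |A|=705.8509
9. ⊥bis P0·P8 via (31.96,47.335): [(0, 76.5972) (42.2239, 60.9698) (43, 61.1459) (43, 72.1911) (1.6074, 97) (0, 97)]  |A|=705.8509
10. ⊥bis P0·P9 via (17.73,51.285): [(0, 76.5972) (42.2239, 60.9698) (43, 61.1459) (43, 72.1911) (1.6074, 97) (0, 97)]  |A|=705.8509
11. canonical 6-gon: [(0, 76.5972) (42.2239, 60.9698) (43, 61.1459) (43, 72.1911) (1.6074, 97) (0, 97)]
12. shoelace: 705.8509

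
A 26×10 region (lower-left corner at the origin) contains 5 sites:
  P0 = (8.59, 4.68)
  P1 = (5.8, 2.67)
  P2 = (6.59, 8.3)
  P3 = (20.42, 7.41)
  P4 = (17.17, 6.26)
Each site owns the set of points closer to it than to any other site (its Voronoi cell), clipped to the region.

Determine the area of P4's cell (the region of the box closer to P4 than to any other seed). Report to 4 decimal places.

1. box [0,26]×[0,10]: [(0, 0) (26, 0) (26, 10) (0, 10)]
2. ⊥bis P4·P0 via (12.88,5.47): [(13.8873, 0) (26, 0) (26, 10) (12.0458, 10)]  |A|=130.3345
3. ⊥bis P4·P1 via (11.485,4.465): [(13.8873, 0) (26, 0) (26, 10) (12.0458, 10)]  |A|=130.3345
4. ⊥bis P4·P2 via (11.88,7.28): [(12.221, 9.0486) (13.8873, 0) (26, 0) (26, 10) (12.4045, 10)]  |A|=130.1639
5. ⊥bis P4·P3 via (18.795,6.835): [(12.221, 9.0486) (13.8873, 0) (21.2135, 0) (17.6751, 10) (12.4045, 10)]  |A|=64.607
6. canonical 5-gon: [(12.221, 9.0486) (13.8873, 0) (21.2135, 0) (17.6751, 10) (12.4045, 10)]
7. shoelace: 64.607

Area of P4's cell: 64.6070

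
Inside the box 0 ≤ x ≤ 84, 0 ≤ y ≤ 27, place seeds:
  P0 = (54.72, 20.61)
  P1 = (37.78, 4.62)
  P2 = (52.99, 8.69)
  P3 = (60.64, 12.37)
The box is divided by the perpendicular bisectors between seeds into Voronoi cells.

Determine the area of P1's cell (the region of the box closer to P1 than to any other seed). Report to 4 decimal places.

1. box [0,84]×[0,27]: [(0, 0) (84, 0) (84, 27) (0, 27)]
2. ⊥bis P1·P0 via (46.25,12.615): [(0, 0) (58.1575, 0) (32.6717, 27) (0, 27)]  |A|=1226.195
3. ⊥bis P1·P2 via (45.385,6.655): [(0, 0) (47.1658, 0) (42.817, 16.252) (32.6717, 27) (0, 27)]  |A|=1136.8761
4. ⊥bis P1·P3 via (49.21,8.495): [(0, 0) (47.1658, 0) (42.817, 16.252) (32.6717, 27) (0, 27)]  |A|=1136.8761
5. canonical 5-gon: [(0, 0) (47.1658, 0) (42.817, 16.252) (32.6717, 27) (0, 27)]
6. shoelace: 1136.8761

Area of P1's cell: 1136.8761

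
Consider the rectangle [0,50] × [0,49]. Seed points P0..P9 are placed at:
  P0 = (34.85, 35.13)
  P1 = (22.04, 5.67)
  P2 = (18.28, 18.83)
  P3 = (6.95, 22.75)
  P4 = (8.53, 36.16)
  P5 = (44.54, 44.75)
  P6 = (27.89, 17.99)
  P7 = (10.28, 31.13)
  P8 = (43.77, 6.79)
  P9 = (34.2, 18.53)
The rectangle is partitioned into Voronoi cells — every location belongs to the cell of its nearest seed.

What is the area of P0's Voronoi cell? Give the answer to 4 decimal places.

1. box [0,50]×[0,49]: [(0, 0) (50, 0) (50, 49) (0, 49)]
2. ⊥bis P0·P1 via (28.445,20.4): [(0, 32.7687) (50, 11.0273) (50, 49) (0, 49)]  |A|=1355.1011
3. ⊥bis P0·P2 via (26.565,26.98): [(36.4707, 16.9102) (50, 11.0273) (50, 49) (4.9038, 49)]  |A|=980.4356
4. ⊥bis P0·P3 via (20.9,28.94): [(17.8292, 35.8605) (36.4707, 16.9102) (50, 11.0273) (50, 49) (11.9988, 49)]  |A|=933.8232
5. ⊥bis P0·P4 via (21.69,35.645): [(21.5504, 32.0777) (36.4707, 16.9102) (50, 11.0273) (50, 49) (22.2126, 49)]  |A|=833.9827
6. ⊥bis P0·P5 via (39.695,39.94): [(21.5504, 32.0777) (36.4707, 16.9102) (50, 11.0273) (50, 29.56) (30.7004, 49) (22.2126, 49)]  |A|=646.3912
7. ⊥bis P0·P6 via (31.37,26.56): [(21.5504, 32.0777) (24.057, 29.5296) (50, 18.995) (50, 29.56) (30.7004, 49) (22.2126, 49)]  |A|=494.1874
8. ⊥bis P0·P7 via (22.565,33.13): [(21.7802, 37.9505) (22.9715, 30.633) (24.057, 29.5296) (50, 18.995) (50, 29.56) (30.7004, 49) (22.2126, 49)]  |A|=489.8484
9. ⊥bis P0·P8 via (39.31,20.96): [(21.7802, 37.9505) (22.9715, 30.633) (24.057, 29.5296) (42.606, 21.9974) (50, 24.3247) (50, 29.56) (30.7004, 49) (22.2126, 49)]  |A|=470.1445
10. ⊥bis P0·P9 via (34.525,26.83): [(21.7802, 37.9505) (22.9715, 30.633) (24.057, 29.5296) (30.2974, 26.9955) (50, 26.2241) (50, 29.56) (30.7004, 49) (22.2126, 49)]  |A|=418.6326
11. canonical 8-gon: [(21.7802, 37.9505) (22.9715, 30.633) (24.057, 29.5296) (30.2974, 26.9955) (50, 26.2241) (50, 29.56) (30.7004, 49) (22.2126, 49)]
12. shoelace: 418.6326

Area of P0's cell: 418.6326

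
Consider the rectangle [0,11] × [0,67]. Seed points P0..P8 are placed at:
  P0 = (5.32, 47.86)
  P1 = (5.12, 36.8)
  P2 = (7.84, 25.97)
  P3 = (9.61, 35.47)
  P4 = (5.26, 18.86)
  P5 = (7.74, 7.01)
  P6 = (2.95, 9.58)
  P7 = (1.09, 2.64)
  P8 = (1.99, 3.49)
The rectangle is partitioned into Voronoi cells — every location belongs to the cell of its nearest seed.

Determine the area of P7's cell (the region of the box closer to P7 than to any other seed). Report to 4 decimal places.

Area of P7's cell: 10.4118

1. box [0,11]×[0,67]: [(0, 0) (11, 0) (11, 67) (0, 67)]
2. ⊥bis P7·P0 via (3.205,25.25): [(0, 25.5498) (0, 0) (11, 0) (11, 24.5208)]  |A|=275.3885
3. ⊥bis P7·P1 via (3.105,19.72): [(0, 20.0863) (0, 0) (11, 0) (11, 18.7886)]  |A|=213.812
4. ⊥bis P7·P2 via (4.465,14.305): [(0, 15.5968) (0, 0) (11, 0) (11, 12.4142)]  |A|=154.061
5. ⊥bis P7·P3 via (5.35,19.055): [(0, 15.5968) (0, 0) (11, 0) (11, 12.4142)]  |A|=154.061
6. ⊥bis P7·P4 via (3.175,10.75): [(0, 11.5663) (0, 0) (11, 0) (11, 8.7383)]  |A|=111.6749
7. ⊥bis P7·P5 via (4.415,4.825): [(0, 11.5435) (0, 0) (7.5857, 0)]  |A|=43.7828
8. ⊥bis P7·P6 via (2.02,6.11): [(3.902, 5.6056) (0, 6.6514) (0, 0) (7.5857, 0)]  |A|=34.2382
9. ⊥bis P7·P8 via (1.54,3.065): [(0, 4.6956) (0, 0) (4.4347, 0)]  |A|=10.4118
10. canonical 3-gon: [(0, 4.6956) (0, 0) (4.4347, 0)]
11. shoelace: 10.4118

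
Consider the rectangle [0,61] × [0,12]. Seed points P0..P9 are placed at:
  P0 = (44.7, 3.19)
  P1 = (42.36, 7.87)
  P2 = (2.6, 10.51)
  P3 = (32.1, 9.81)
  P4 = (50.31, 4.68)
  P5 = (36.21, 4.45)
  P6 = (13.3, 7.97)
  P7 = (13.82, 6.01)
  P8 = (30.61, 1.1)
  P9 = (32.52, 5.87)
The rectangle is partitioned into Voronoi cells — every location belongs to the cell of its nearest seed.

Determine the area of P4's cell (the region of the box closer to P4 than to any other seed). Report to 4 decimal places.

1. box [0,61]×[0,12]: [(0, 0) (61, 0) (61, 12) (0, 12)]
2. ⊥bis P4·P0 via (47.505,3.935): [(48.5501, 0) (61, 0) (61, 12) (45.363, 12)]  |A|=168.5215
3. ⊥bis P4·P1 via (46.335,6.275): [(46.665, 7.0975) (48.5501, 0) (61, 0) (61, 12) (48.6322, 12)]  |A|=160.5078
4. ⊥bis P4·P2 via (26.455,7.595): [(46.665, 7.0975) (48.5501, 0) (61, 0) (61, 12) (48.6322, 12)]  |A|=160.5078
5. ⊥bis P4·P3 via (41.205,7.245): [(46.665, 7.0975) (48.5501, 0) (61, 0) (61, 12) (48.6322, 12)]  |A|=160.5078
6. ⊥bis P4·P5 via (43.26,4.565): [(46.665, 7.0975) (48.5501, 0) (61, 0) (61, 12) (48.6322, 12)]  |A|=160.5078
7. ⊥bis P4·P6 via (31.805,6.325): [(46.665, 7.0975) (48.5501, 0) (61, 0) (61, 12) (48.6322, 12)]  |A|=160.5078
8. ⊥bis P4·P7 via (32.065,5.345): [(46.665, 7.0975) (48.5501, 0) (61, 0) (61, 12) (48.6322, 12)]  |A|=160.5078
9. ⊥bis P4·P8 via (40.46,2.89): [(46.665, 7.0975) (48.5501, 0) (61, 0) (61, 12) (48.6322, 12)]  |A|=160.5078
10. ⊥bis P4·P9 via (41.415,5.275): [(46.665, 7.0975) (48.5501, 0) (61, 0) (61, 12) (48.6322, 12)]  |A|=160.5078
11. canonical 5-gon: [(46.665, 7.0975) (48.5501, 0) (61, 0) (61, 12) (48.6322, 12)]
12. shoelace: 160.5078

Area of P4's cell: 160.5078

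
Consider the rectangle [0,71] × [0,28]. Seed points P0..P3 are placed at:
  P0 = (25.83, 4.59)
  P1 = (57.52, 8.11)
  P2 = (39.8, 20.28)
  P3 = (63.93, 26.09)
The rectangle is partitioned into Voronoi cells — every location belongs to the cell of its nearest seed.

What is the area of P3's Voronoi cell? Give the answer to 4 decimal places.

1. box [0,71]×[0,28]: [(0, 0) (71, 0) (71, 28) (0, 28)]
2. ⊥bis P3·P0 via (44.88,15.34): [(53.5364, 0) (71, 0) (71, 28) (37.7359, 28)]  |A|=710.1873
3. ⊥bis P3·P1 via (60.725,17.1): [(39.6462, 24.6147) (71, 13.4369) (71, 28) (37.7359, 28)]  |A|=284.6081
4. ⊥bis P3·P2 via (51.865,23.185): [(52.6358, 19.9839) (71, 13.4369) (71, 28) (50.7056, 28)]  |A|=215.0613
5. canonical 4-gon: [(52.6358, 19.9839) (71, 13.4369) (71, 28) (50.7056, 28)]
6. shoelace: 215.0613

Area of P3's cell: 215.0613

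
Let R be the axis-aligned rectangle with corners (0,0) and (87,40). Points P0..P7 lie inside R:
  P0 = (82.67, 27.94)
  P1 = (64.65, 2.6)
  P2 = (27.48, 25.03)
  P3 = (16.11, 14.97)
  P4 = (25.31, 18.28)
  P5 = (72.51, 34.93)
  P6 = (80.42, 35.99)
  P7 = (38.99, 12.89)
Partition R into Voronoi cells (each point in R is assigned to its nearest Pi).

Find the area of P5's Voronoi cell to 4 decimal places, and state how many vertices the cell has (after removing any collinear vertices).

Area of P5's cell: 454.0652 (6 vertices)

1. box [0,87]×[0,40]: [(0, 0) (87, 0) (87, 40) (0, 40)]
2. ⊥bis P5·P0 via (77.59,31.435): [(0, 0) (55.963, 0) (83.4827, 40) (0, 40)]  |A|=2788.9124
3. ⊥bis P5·P1 via (68.58,18.765): [(0, 35.438) (68.8311, 18.7039) (83.4827, 40) (0, 40)]  |A|=1045.9287
4. ⊥bis P5·P2 via (49.995,29.98): [(51.5504, 22.9052) (68.8311, 18.7039) (83.4827, 40) (47.7921, 40)]  |A|=519.8447
5. ⊥bis P5·P3 via (44.31,24.95): [(51.5504, 22.9052) (68.8311, 18.7039) (83.4827, 40) (47.7921, 40)]  |A|=519.8447
6. ⊥bis P5·P4 via (48.91,26.605): [(51.5504, 22.9052) (68.8311, 18.7039) (83.4827, 40) (47.7921, 40)]  |A|=519.8447
7. ⊥bis P5·P6 via (76.465,35.46): [(51.5504, 22.9052) (68.8311, 18.7039) (77.0999, 30.7226) (75.8566, 40) (47.7921, 40)]  |A|=484.4696
8. ⊥bis P5·P7 via (55.75,23.91): [(49.109, 34.0102) (57.3354, 21.4988) (68.8311, 18.7039) (77.0999, 30.7226) (75.8566, 40) (47.7921, 40)]  |A|=454.0652
9. canonical 6-gon: [(49.109, 34.0102) (57.3354, 21.4988) (68.8311, 18.7039) (77.0999, 30.7226) (75.8566, 40) (47.7921, 40)]
10. shoelace: 454.0652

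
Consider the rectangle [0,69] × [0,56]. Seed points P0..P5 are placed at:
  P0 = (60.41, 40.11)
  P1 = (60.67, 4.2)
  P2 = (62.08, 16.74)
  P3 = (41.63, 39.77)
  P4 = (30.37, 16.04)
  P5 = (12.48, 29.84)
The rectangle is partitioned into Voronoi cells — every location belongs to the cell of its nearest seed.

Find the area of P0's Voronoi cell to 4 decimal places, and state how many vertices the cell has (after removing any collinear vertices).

1. box [0,69]×[0,56]: [(0, 0) (69, 0) (69, 56) (0, 56)]
2. ⊥bis P0·P1 via (60.54,22.155): [(0, 21.7167) (69, 22.2163) (69, 56) (0, 56)]  |A|=2348.3141
3. ⊥bis P0·P2 via (61.245,28.425): [(0, 24.0485) (69, 28.9792) (69, 56) (0, 56)]  |A|=2034.546
4. ⊥bis P0·P3 via (51.02,39.94): [(51.2414, 27.7102) (69, 28.9792) (69, 56) (50.7292, 56)]  |A|=498.3644
5. ⊥bis P0·P4 via (45.39,28.075): [(51.2414, 27.7102) (69, 28.9792) (69, 56) (50.7292, 56)]  |A|=498.3644
6. ⊥bis P0·P5 via (36.445,34.975): [(51.2414, 27.7102) (69, 28.9792) (69, 56) (50.7292, 56)]  |A|=498.3644
7. canonical 4-gon: [(51.2414, 27.7102) (69, 28.9792) (69, 56) (50.7292, 56)]
8. shoelace: 498.3644

Area of P0's cell: 498.3644 (4 vertices)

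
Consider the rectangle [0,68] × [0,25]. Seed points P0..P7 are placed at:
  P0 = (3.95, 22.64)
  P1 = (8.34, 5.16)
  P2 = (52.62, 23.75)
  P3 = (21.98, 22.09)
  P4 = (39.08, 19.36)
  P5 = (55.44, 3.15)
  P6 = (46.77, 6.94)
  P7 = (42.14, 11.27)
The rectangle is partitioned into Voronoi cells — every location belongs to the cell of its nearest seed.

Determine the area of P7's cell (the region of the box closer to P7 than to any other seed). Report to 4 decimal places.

1. box [0,68]×[0,25]: [(0, 0) (68, 0) (68, 25) (0, 25)]
2. ⊥bis P7·P0 via (23.045,16.955): [(17.9971, 0) (68, 0) (68, 25) (25.4402, 25)]  |A|=1157.0338
3. ⊥bis P7·P1 via (25.24,8.215): [(23.4277, 18.2405) (26.725, 0) (68, 0) (68, 25) (25.4402, 25)]  |A|=1077.4334
4. ⊥bis P7·P2 via (47.38,17.51): [(23.4277, 18.2405) (26.725, 0) (68, 0) (68, 0.1945) (38.4606, 25) (25.4402, 25)]  |A|=711.0636
5. ⊥bis P7·P3 via (32.06,16.68): [(25.8136, 5.0417) (26.725, 0) (68, 0) (68, 0.1945) (38.4606, 25) (36.5254, 25)]  |A|=579.0974
6. ⊥bis P7·P4 via (40.61,15.315): [(28.963, 10.9096) (25.8136, 5.0417) (26.725, 0) (68, 0) (68, 0.1945) (47.0797, 17.7621)]  |A|=470.3686
7. ⊥bis P7·P5 via (48.79,7.21): [(28.963, 10.9096) (25.8136, 5.0417) (26.725, 0) (44.3881, 0) (52.4692, 13.2363) (47.0797, 17.7621)]  |A|=312.5907
8. ⊥bis P7·P6 via (44.455,9.105): [(28.963, 10.9096) (25.8136, 5.0417) (26.725, 0) (35.94, 0) (50.1444, 15.1886) (47.0797, 17.7621)]  |A|=225.1586
9. canonical 6-gon: [(28.963, 10.9096) (25.8136, 5.0417) (26.725, 0) (35.94, 0) (50.1444, 15.1886) (47.0797, 17.7621)]
10. shoelace: 225.1586

Area of P7's cell: 225.1586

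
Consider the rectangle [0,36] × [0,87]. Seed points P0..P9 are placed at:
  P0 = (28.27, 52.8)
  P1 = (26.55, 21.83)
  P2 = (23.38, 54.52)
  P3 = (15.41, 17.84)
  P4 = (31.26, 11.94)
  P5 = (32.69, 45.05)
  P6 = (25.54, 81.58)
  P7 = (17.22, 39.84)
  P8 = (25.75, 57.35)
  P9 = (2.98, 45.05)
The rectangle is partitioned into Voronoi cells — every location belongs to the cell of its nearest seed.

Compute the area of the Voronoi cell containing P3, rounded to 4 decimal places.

1. box [0,36]×[0,87]: [(0, 0) (36, 0) (36, 87) (0, 87)]
2. ⊥bis P3·P0 via (21.84,35.32): [(0, 43.3538) (0, 0) (36, 0) (36, 30.1113)]  |A|=1322.3714
3. ⊥bis P3·P1 via (20.98,19.835): [(14.4616, 38.0341) (0, 43.3538) (0, 0) (28.0843, 0)]  |A|=847.5642
4. ⊥bis P3·P2 via (19.395,36.18): [(14.7654, 37.1859) (0, 40.3942) (0, 0) (28.0843, 0)]  |A|=820.3893
5. ⊥bis P3·P4 via (23.335,14.89): [(23.0374, 14.0906) (14.7654, 37.1859) (0, 40.3942) (0, 0) (17.7924, 0)]  |A|=747.8794
6. ⊥bis P3·P5 via (24.05,31.445): [(23.0374, 14.0906) (14.7654, 37.1859) (0, 40.3942) (0, 0) (17.7924, 0)]  |A|=747.8794
7. ⊥bis P3·P6 via (20.475,49.71): [(23.0374, 14.0906) (14.7654, 37.1859) (0, 40.3942) (0, 0) (17.7924, 0)]  |A|=747.8794
8. ⊥bis P3·P7 via (16.315,28.84): [(23.0374, 14.0906) (17.7984, 28.718) (0, 30.1823) (0, 0) (17.7924, 0)]  |A|=599.3498
9. ⊥bis P3·P8 via (20.58,37.595): [(23.0374, 14.0906) (17.7984, 28.718) (0, 30.1823) (0, 0) (17.7924, 0)]  |A|=599.3498
10. ⊥bis P3·P9 via (9.195,31.445): [(23.0374, 14.0906) (17.7984, 28.718) (5.4494, 29.7339) (0, 27.2446) (0, 0) (17.7924, 0)]  |A|=591.3454
11. canonical 6-gon: [(23.0374, 14.0906) (17.7984, 28.718) (5.4494, 29.7339) (0, 27.2446) (0, 0) (17.7924, 0)]
12. shoelace: 591.3454

Area of P3's cell: 591.3454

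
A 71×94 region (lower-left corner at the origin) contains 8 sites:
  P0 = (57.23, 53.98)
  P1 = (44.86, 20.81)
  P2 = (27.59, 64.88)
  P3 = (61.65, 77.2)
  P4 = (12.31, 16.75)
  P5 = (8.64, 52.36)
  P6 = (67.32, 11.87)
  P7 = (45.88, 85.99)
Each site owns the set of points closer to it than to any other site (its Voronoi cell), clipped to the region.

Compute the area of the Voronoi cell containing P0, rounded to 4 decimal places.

1. box [0,71]×[0,94]: [(0, 0) (71, 0) (71, 94) (0, 94)]
2. ⊥bis P0·P1 via (51.045,37.395): [(0, 56.4311) (71, 29.9532) (71, 94) (0, 94)]  |A|=3607.357
3. ⊥bis P0·P2 via (42.41,59.43): [(36.3254, 42.8843) (71, 29.9532) (71, 94) (55.123, 94)]  |A|=1516.18
4. ⊥bis P0·P3 via (59.44,65.59): [(45.6413, 68.2166) (36.3254, 42.8843) (71, 29.9532) (71, 63.3895)]  |A|=923.3769
5. ⊥bis P0·P4 via (34.77,35.365): [(45.6413, 68.2166) (36.3254, 42.8843) (71, 29.9532) (71, 63.3895)]  |A|=923.3769
6. ⊥bis P0·P5 via (32.935,53.17): [(45.6413, 68.2166) (36.3254, 42.8843) (71, 29.9532) (71, 63.3895)]  |A|=923.3769
7. ⊥bis P0·P6 via (62.275,32.925): [(45.6413, 68.2166) (36.3254, 42.8843) (62.7354, 33.0353) (71, 35.0156) (71, 63.3895)]  |A|=902.4577
8. ⊥bis P0·P7 via (51.555,69.985): [(46.2441, 68.1019) (45.5023, 67.8389) (36.3254, 42.8843) (62.7354, 33.0353) (71, 35.0156) (71, 63.3895)]  |A|=902.3359
9. canonical 6-gon: [(46.2441, 68.1019) (45.5023, 67.8389) (36.3254, 42.8843) (62.7354, 33.0353) (71, 35.0156) (71, 63.3895)]
10. shoelace: 902.3359

Area of P0's cell: 902.3359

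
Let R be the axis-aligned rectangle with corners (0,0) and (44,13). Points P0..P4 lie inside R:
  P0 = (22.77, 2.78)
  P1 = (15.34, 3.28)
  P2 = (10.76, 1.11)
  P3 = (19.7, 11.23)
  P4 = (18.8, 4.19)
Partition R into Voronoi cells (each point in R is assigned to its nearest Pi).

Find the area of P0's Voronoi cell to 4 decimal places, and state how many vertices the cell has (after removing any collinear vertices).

Area of P0's cell: 249.4587 (5 vertices)

1. box [0,44]×[0,13]: [(0, 0) (44, 0) (44, 13) (0, 13)]
2. ⊥bis P0·P1 via (19.055,3.03): [(18.8511, 0) (44, 0) (44, 13) (19.7259, 13)]  |A|=321.2493
3. ⊥bis P0·P2 via (16.765,1.945): [(18.8511, 0) (44, 0) (44, 13) (19.7259, 13)]  |A|=321.2493
4. ⊥bis P0·P3 via (21.235,7.005): [(19.2746, 6.2927) (18.8511, 0) (44, 0) (44, 13) (37.7359, 13)]  |A|=260.8506
5. ⊥bis P0·P4 via (20.785,3.485): [(22.1537, 7.3388) (19.5473, 0) (44, 0) (44, 13) (37.7359, 13)]  |A|=249.4587
6. canonical 5-gon: [(22.1537, 7.3388) (19.5473, 0) (44, 0) (44, 13) (37.7359, 13)]
7. shoelace: 249.4587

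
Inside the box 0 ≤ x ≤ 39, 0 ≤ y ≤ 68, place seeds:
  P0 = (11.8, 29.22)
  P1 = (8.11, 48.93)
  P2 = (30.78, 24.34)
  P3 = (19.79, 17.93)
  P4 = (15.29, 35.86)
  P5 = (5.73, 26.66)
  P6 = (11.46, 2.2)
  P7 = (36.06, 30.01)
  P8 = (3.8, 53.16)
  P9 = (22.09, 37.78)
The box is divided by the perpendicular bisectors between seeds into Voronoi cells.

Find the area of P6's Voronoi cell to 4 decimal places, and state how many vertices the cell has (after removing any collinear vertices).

Area of P6's cell: 294.5949 (4 vertices)

1. box [0,39]×[0,68]: [(0, 0) (39, 0) (39, 68) (0, 68)]
2. ⊥bis P6·P0 via (11.63,15.71): [(0, 15.8563) (0, 0) (39, 0) (39, 15.3656)]  |A|=608.8278
3. ⊥bis P6·P1 via (9.785,25.565): [(0, 15.8563) (0, 0) (39, 0) (39, 15.3656)]  |A|=608.8278
4. ⊥bis P6·P2 via (21.12,13.27): [(18.4218, 15.6245) (0, 15.8563) (0, 0) (36.3269, 0)]  |A|=429.8468
5. ⊥bis P6·P3 via (15.625,10.065): [(4.803, 15.7959) (0, 15.8563) (0, 0) (34.6313, 0)]  |A|=311.5955
6. ⊥bis P6·P4 via (13.375,19.03): [(4.803, 15.7959) (0, 15.8563) (0, 0) (34.6313, 0)]  |A|=311.5955
7. ⊥bis P6·P5 via (8.595,14.43): [(7.7542, 14.233) (0, 12.4165) (0, 0) (34.6313, 0)]  |A|=294.5949
8. ⊥bis P6·P7 via (23.76,16.105): [(7.7542, 14.233) (0, 12.4165) (0, 0) (34.6313, 0)]  |A|=294.5949
9. ⊥bis P6·P8 via (7.63,27.68): [(7.7542, 14.233) (0, 12.4165) (0, 0) (34.6313, 0)]  |A|=294.5949
10. ⊥bis P6·P9 via (16.775,19.99): [(7.7542, 14.233) (0, 12.4165) (0, 0) (34.6313, 0)]  |A|=294.5949
11. canonical 4-gon: [(7.7542, 14.233) (0, 12.4165) (0, 0) (34.6313, 0)]
12. shoelace: 294.5949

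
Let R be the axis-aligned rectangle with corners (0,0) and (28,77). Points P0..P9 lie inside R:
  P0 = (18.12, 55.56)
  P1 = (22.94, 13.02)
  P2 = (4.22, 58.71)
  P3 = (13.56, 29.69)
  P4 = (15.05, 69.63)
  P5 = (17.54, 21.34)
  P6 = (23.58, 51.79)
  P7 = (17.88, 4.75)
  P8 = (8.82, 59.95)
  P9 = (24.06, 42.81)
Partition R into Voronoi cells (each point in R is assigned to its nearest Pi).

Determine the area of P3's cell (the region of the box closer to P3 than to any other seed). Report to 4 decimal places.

Area of P3's cell: 387.1453

1. box [0,28]×[0,77]: [(0, 0) (28, 0) (28, 77) (0, 77)]
2. ⊥bis P3·P0 via (15.84,42.625): [(0, 45.4171) (0, 0) (28, 0) (28, 40.4816)]  |A|=1202.5812
3. ⊥bis P3·P1 via (18.25,21.355): [(0, 45.4171) (0, 11.086) (28, 26.8412) (28, 40.4816)]  |A|=671.601
4. ⊥bis P3·P2 via (8.89,44.2): [(8.1874, 43.9739) (0, 41.3388) (0, 11.086) (28, 26.8412) (28, 40.4816)]  |A|=654.9057
5. ⊥bis P3·P4 via (14.305,49.66): [(8.1874, 43.9739) (0, 41.3388) (0, 11.086) (28, 26.8412) (28, 40.4816)]  |A|=654.9057
6. ⊥bis P3·P5 via (15.55,25.515): [(8.1874, 43.9739) (0, 41.3388) (0, 18.1031) (28, 31.4493) (28, 40.4816)]  |A|=492.1524
7. ⊥bis P3·P6 via (18.57,40.74): [(13.5045, 43.0367) (8.1874, 43.9739) (0, 41.3388) (0, 18.1031) (28, 31.4493) (28, 36.4645)]  |A|=463.0374
8. ⊥bis P3·P7 via (15.72,17.22): [(13.5045, 43.0367) (8.1874, 43.9739) (0, 41.3388) (0, 18.1031) (28, 31.4493) (28, 36.4645)]  |A|=463.0374
9. ⊥bis P3·P8 via (11.19,44.82): [(13.5045, 43.0367) (8.1874, 43.9739) (0, 41.3388) (0, 18.1031) (28, 31.4493) (28, 36.4645)]  |A|=463.0374
10. ⊥bis P3·P9 via (18.81,36.25): [(9.4332, 43.7543) (8.1874, 43.9739) (0, 41.3388) (0, 18.1031) (25.9999, 30.4959)]  |A|=387.1453
11. canonical 5-gon: [(9.4332, 43.7543) (8.1874, 43.9739) (0, 41.3388) (0, 18.1031) (25.9999, 30.4959)]
12. shoelace: 387.1453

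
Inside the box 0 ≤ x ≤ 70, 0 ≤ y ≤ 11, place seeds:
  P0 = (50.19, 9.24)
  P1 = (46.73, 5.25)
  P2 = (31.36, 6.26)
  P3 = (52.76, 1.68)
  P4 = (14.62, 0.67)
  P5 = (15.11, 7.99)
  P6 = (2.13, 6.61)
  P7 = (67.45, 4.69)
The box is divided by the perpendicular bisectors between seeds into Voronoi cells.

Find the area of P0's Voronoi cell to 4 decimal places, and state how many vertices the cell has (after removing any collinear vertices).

1. box [0,70]×[0,11]: [(0, 0) (70, 0) (70, 11) (0, 11)]
2. ⊥bis P0·P1 via (48.46,7.245): [(56.8148, 0) (70, 0) (70, 11) (44.1298, 11)]  |A|=214.8047
3. ⊥bis P0·P2 via (40.775,7.75): [(56.8148, 0) (70, 0) (70, 11) (44.1298, 11)]  |A|=214.8047
4. ⊥bis P0·P3 via (51.475,5.46): [(50.7878, 5.2264) (67.7717, 11) (44.1298, 11)]  |A|=68.2493
5. ⊥bis P0·P4 via (32.405,4.955): [(50.7878, 5.2264) (67.7717, 11) (44.1298, 11)]  |A|=68.2493
6. ⊥bis P0·P5 via (32.65,8.615): [(50.7878, 5.2264) (67.7717, 11) (44.1298, 11)]  |A|=68.2493
7. ⊥bis P0·P6 via (26.16,7.925): [(50.7878, 5.2264) (67.7717, 11) (44.1298, 11)]  |A|=68.2493
8. ⊥bis P0·P7 via (58.82,6.965): [(50.7878, 5.2264) (59.1072, 8.0546) (59.8837, 11) (44.1298, 11)]  |A|=56.6325
9. canonical 4-gon: [(50.7878, 5.2264) (59.1072, 8.0546) (59.8837, 11) (44.1298, 11)]
10. shoelace: 56.6325

Area of P0's cell: 56.6325 (4 vertices)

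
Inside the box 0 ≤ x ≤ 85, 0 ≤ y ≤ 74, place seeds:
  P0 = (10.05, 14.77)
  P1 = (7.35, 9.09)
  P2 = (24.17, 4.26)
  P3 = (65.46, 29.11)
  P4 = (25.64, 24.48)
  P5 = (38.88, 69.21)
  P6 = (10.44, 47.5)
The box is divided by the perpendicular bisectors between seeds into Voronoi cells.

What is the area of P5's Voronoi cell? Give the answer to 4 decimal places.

Area of P5's cell: 1271.4442

1. box [0,85]×[0,74]: [(0, 0) (85, 0) (85, 74) (0, 74)]
2. ⊥bis P5·P0 via (24.465,41.99): [(0, 54.946) (85, 9.9322) (85, 74) (0, 74)]  |A|=3532.6735
3. ⊥bis P5·P1 via (23.115,39.15): [(0, 54.946) (85, 9.9322) (85, 74) (0, 74)]  |A|=3532.6735
4. ⊥bis P5·P2 via (31.525,36.735): [(0, 54.946) (36.5275, 35.602) (85, 24.6239) (85, 74) (0, 74)]  |A|=3176.6032
5. ⊥bis P5·P3 via (52.17,49.16): [(0, 54.946) (33.8527, 37.0185) (85, 70.9211) (85, 74) (0, 74)]  |A|=1972.9654
6. ⊥bis P5·P4 via (32.26,46.845): [(0, 56.3939) (43.6093, 43.4856) (85, 70.9211) (85, 74) (0, 74)]  |A|=1744.4744
7. ⊥bis P5·P6 via (24.66,58.355): [(33.7926, 46.3914) (43.6093, 43.4856) (85, 70.9211) (85, 74) (12.7172, 74)]  |A|=1271.4442
8. canonical 5-gon: [(33.7926, 46.3914) (43.6093, 43.4856) (85, 70.9211) (85, 74) (12.7172, 74)]
9. shoelace: 1271.4442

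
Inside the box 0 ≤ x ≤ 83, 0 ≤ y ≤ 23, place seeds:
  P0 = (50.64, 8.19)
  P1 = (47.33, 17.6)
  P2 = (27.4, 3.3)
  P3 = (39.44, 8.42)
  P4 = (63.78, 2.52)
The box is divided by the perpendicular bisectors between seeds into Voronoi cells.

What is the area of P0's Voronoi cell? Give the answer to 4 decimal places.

1. box [0,83]×[0,23]: [(0, 0) (83, 0) (83, 23) (0, 23)]
2. ⊥bis P0·P1 via (48.985,12.895): [(12.3258, 0) (83, 0) (83, 23) (77.7125, 23)]  |A|=873.5595
3. ⊥bis P0·P2 via (39.02,5.745): [(38.3059, 9.1386) (40.2288, 0) (83, 0) (83, 23) (77.7125, 23)]  |A|=746.0621
4. ⊥bis P0·P3 via (45.04,8.305): [(45.1062, 11.5306) (44.8695, 0) (83, 0) (83, 23) (77.7125, 23)]  |A|=685.935
5. ⊥bis P0·P4 via (57.21,5.355): [(62.5176, 17.6551) (45.1062, 11.5306) (44.8695, 0) (54.8993, 0)]  |A|=188.1959
6. canonical 4-gon: [(62.5176, 17.6551) (45.1062, 11.5306) (44.8695, 0) (54.8993, 0)]
7. shoelace: 188.1959

Area of P0's cell: 188.1959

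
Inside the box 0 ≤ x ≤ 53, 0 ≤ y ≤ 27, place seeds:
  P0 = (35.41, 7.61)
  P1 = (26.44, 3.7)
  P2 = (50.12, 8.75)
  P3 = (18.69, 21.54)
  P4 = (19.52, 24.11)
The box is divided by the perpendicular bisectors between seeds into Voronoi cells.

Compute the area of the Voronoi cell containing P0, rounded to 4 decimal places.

Area of P0's cell: 296.2768

1. box [0,53]×[0,27]: [(0, 0) (53, 0) (53, 27) (0, 27)]
2. ⊥bis P0·P1 via (30.925,5.655): [(33.39, 0) (53, 0) (53, 27) (21.6208, 27)]  |A|=688.3546
3. ⊥bis P0·P2 via (42.765,8.18): [(33.39, 0) (43.3989, 0) (41.3065, 27) (21.6208, 27)]  |A|=400.8778
4. ⊥bis P0·P3 via (27.05,14.575): [(27.0413, 14.5646) (33.39, 0) (43.3989, 0) (41.3065, 27) (37.4017, 27)]  |A|=302.7567
5. ⊥bis P0·P4 via (27.465,15.86): [(30.7816, 19.054) (27.0413, 14.5646) (33.39, 0) (43.3989, 0) (41.3065, 27) (39.0327, 27)]  |A|=296.2768
6. canonical 6-gon: [(30.7816, 19.054) (27.0413, 14.5646) (33.39, 0) (43.3989, 0) (41.3065, 27) (39.0327, 27)]
7. shoelace: 296.2768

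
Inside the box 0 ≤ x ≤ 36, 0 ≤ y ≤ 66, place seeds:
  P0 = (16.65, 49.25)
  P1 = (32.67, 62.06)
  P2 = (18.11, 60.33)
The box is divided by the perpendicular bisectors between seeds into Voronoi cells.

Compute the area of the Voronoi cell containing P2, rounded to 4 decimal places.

Area of P2's cell: 270.9353

1. box [0,36]×[0,66]: [(0, 0) (36, 0) (36, 66) (0, 66)]
2. ⊥bis P2·P0 via (17.38,54.79): [(0, 57.0801) (36, 52.3365) (36, 66) (0, 66)]  |A|=406.5011
3. ⊥bis P2·P1 via (25.39,61.195): [(0, 57.0801) (26.2905, 53.6159) (24.8191, 66) (0, 66)]  |A|=270.9353
4. canonical 4-gon: [(0, 57.0801) (26.2905, 53.6159) (24.8191, 66) (0, 66)]
5. shoelace: 270.9353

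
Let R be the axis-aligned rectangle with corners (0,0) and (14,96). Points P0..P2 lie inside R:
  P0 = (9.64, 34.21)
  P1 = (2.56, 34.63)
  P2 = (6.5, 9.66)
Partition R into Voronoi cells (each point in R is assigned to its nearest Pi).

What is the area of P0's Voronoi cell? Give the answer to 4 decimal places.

Area of P0's cell: 479.0420

1. box [0,14]×[0,96]: [(0, 0) (14, 0) (14, 96) (0, 96)]
2. ⊥bis P0·P1 via (6.1,34.42): [(4.0581, 0) (14, 0) (14, 96) (9.7531, 96)]  |A|=681.0631
3. ⊥bis P0·P2 via (8.07,21.935): [(5.3798, 22.2791) (14, 21.1765) (14, 96) (9.7531, 96)]  |A|=479.042
4. canonical 4-gon: [(5.3798, 22.2791) (14, 21.1765) (14, 96) (9.7531, 96)]
5. shoelace: 479.042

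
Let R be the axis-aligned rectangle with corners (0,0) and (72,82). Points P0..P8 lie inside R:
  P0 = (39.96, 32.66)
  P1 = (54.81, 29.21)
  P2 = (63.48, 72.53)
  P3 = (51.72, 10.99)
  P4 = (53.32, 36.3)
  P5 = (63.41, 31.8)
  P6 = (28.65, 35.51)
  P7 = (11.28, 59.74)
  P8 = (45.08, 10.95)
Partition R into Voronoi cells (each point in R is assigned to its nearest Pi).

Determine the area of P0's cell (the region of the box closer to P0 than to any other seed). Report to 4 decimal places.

Area of P0's cell: 331.9334

1. box [0,72]×[0,82]: [(0, 0) (72, 0) (72, 82) (0, 82)]
2. ⊥bis P0·P1 via (47.385,30.935): [(0, 0) (40.1981, 0) (59.2486, 82) (0, 82)]  |A|=4077.3133
3. ⊥bis P0·P2 via (51.72,52.595): [(0, 0) (40.1981, 0) (52.3331, 52.2333) (1.874, 82) (0, 82)]  |A|=3223.3884
4. ⊥bis P0·P3 via (45.84,21.825): [(0, 0) (5.6234, 0) (45.1861, 21.4701) (52.3331, 52.2333) (1.874, 82) (0, 82)]  |A|=2852.2264
5. ⊥bis P0·P4 via (46.64,34.48): [(0, 0) (5.6234, 0) (45.1861, 21.4701) (47.4866, 31.3725) (39.7864, 59.6348) (1.874, 82) (0, 82)]  |A|=2703.4243
6. ⊥bis P0·P5 via (51.685,32.23): [(0, 0) (5.6234, 0) (45.1861, 21.4701) (47.4866, 31.3725) (39.7864, 59.6348) (1.874, 82) (0, 82)]  |A|=2703.4243
7. ⊥bis P0·P6 via (34.305,34.085): [(28.8989, 12.6313) (45.1861, 21.4701) (47.4866, 31.3725) (40.2835, 57.8103)]  |A|=383.6813
8. ⊥bis P0·P7 via (25.62,46.2): [(28.8989, 12.6313) (45.1861, 21.4701) (47.4866, 31.3725) (40.2835, 57.8103)]  |A|=383.6813
9. ⊥bis P0·P8 via (42.52,21.805): [(30.496, 18.9693) (45.4229, 22.4896) (47.4866, 31.3725) (40.2835, 57.8103)]  |A|=331.9334
10. canonical 4-gon: [(30.496, 18.9693) (45.4229, 22.4896) (47.4866, 31.3725) (40.2835, 57.8103)]
11. shoelace: 331.9334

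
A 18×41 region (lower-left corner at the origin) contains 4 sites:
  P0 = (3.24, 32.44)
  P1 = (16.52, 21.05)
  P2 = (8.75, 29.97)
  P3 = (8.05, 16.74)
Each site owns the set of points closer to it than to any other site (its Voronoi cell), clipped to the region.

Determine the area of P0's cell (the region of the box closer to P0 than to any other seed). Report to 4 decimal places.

1. box [0,18]×[0,41]: [(0, 0) (18, 0) (18, 41) (0, 41)]
2. ⊥bis P0·P1 via (9.88,26.745): [(0, 15.2256) (18, 36.2124) (18, 41) (0, 41)]  |A|=275.0584
3. ⊥bis P0·P2 via (5.995,31.205): [(0, 17.8315) (10.3859, 41) (0, 41)]  |A|=120.3122
4. ⊥bis P0·P3 via (5.645,24.59): [(0, 22.8605) (2.6133, 23.6612) (10.3859, 41) (0, 41)]  |A|=113.7411
5. canonical 4-gon: [(0, 22.8605) (2.6133, 23.6612) (10.3859, 41) (0, 41)]
6. shoelace: 113.7411

Area of P0's cell: 113.7411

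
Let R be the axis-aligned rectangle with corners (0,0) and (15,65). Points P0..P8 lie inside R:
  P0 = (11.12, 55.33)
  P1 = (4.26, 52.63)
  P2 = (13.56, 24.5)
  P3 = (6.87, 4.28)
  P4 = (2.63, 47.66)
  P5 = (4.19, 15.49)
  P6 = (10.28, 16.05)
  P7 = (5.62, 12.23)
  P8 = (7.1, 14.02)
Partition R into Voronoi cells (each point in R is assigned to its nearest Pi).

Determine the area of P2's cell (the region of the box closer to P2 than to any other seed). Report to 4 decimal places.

Area of P2's cell: 192.7936

1. box [0,15]×[0,65]: [(0, 0) (15, 0) (15, 65) (0, 65)]
2. ⊥bis P2·P0 via (12.34,39.915): [(0, 38.9384) (0, 0) (15, 0) (15, 40.1255)]  |A|=592.9792
3. ⊥bis P2·P1 via (8.91,38.565): [(13.199, 39.983) (0, 35.6193) (0, 0) (15, 0) (15, 40.1255)]  |A|=571.0748
4. ⊥bis P2·P3 via (10.215,14.39): [(13.199, 39.983) (0, 35.6193) (0, 17.7697) (15, 12.8068) (15, 40.1255)]  |A|=341.7505
5. ⊥bis P2·P4 via (8.095,36.08): [(0, 32.2597) (0, 17.7697) (15, 12.8068) (15, 39.3387)]  |A|=307.6637
6. ⊥bis P2·P5 via (8.875,19.995): [(0, 32.2597) (0, 29.2246) (15, 13.6253) (15, 39.3387)]  |A|=215.6139
7. ⊥bis P2·P6 via (11.92,20.275): [(0, 32.2597) (0, 29.2246) (6.632, 22.3276) (15, 19.0794) (15, 39.3387)]  |A|=192.7936
8. ⊥bis P2·P7 via (9.59,18.365): [(0, 32.2597) (0, 29.2246) (6.632, 22.3276) (15, 19.0794) (15, 39.3387)]  |A|=192.7936
9. ⊥bis P2·P8 via (10.33,19.26): [(0, 32.2597) (0, 29.2246) (6.632, 22.3276) (15, 19.0794) (15, 39.3387)]  |A|=192.7936
10. canonical 5-gon: [(0, 32.2597) (0, 29.2246) (6.632, 22.3276) (15, 19.0794) (15, 39.3387)]
11. shoelace: 192.7936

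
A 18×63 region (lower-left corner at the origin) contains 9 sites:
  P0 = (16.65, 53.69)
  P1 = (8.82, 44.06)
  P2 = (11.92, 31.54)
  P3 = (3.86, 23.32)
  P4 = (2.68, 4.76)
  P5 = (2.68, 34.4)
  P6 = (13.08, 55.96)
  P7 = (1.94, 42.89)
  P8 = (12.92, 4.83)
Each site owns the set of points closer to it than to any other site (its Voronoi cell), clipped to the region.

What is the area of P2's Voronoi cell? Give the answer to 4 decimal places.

Area of P2's cell: 166.7087

1. box [0,18]×[0,63]: [(0, 0) (18, 0) (18, 63) (0, 63)]
2. ⊥bis P2·P0 via (14.285,42.615): [(0, 45.6655) (0, 0) (18, 0) (18, 41.8217)]  |A|=787.3844
3. ⊥bis P2·P1 via (10.37,37.8): [(0, 35.2323) (0, 0) (18, 0) (18, 39.6892)]  |A|=674.2941
4. ⊥bis P2·P3 via (7.89,27.43): [(0, 35.2323) (0, 35.1664) (18, 17.5168) (18, 39.6892)]  |A|=200.1452
5. ⊥bis P2·P4 via (7.3,18.15): [(0, 35.2323) (0, 35.1664) (18, 17.5168) (18, 39.6892)]  |A|=200.1452
6. ⊥bis P2·P5 via (7.3,32.97): [(8.6643, 37.3777) (6.1219, 29.1637) (18, 17.5168) (18, 39.6892)]  |A|=167.0866
7. ⊥bis P2·P6 via (12.5,43.75): [(8.6643, 37.3777) (6.1219, 29.1637) (18, 17.5168) (18, 39.6892)]  |A|=167.0866
8. ⊥bis P2·P7 via (6.93,37.215): [(8.6643, 37.3777) (6.1219, 29.1637) (18, 17.5168) (18, 39.6892)]  |A|=167.0866
9. ⊥bis P2·P8 via (12.42,18.185): [(8.6643, 37.3777) (6.1219, 29.1637) (17.1384, 18.3617) (18, 18.3939) (18, 39.6892)]  |A|=166.7087
10. canonical 5-gon: [(8.6643, 37.3777) (6.1219, 29.1637) (17.1384, 18.3617) (18, 18.3939) (18, 39.6892)]
11. shoelace: 166.7087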